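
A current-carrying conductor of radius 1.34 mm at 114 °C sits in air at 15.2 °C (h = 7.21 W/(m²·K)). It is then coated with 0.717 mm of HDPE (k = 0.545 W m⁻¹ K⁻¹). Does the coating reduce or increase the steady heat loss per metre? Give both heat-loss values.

Critical radius for a cylinder: r_cr = k/h = 0.0756 m = 7.56 cm.
Outer radius after coating: r₂ = 0.00134 + 7.17×10^-4 = 0.002057 m.
Since r₁ < r_cr and r₂ ≤ r_cr, the coating moves toward the maximum at r_cr — heat loss rises.
Bare: R = 1/(2πr₁h) = 16.47 m·K/W; Q = 98.8/16.47 = 6.00 W/m.
Coated: R = R_cond + R_conv = 10.86 m·K/W; Q = 98.8/10.86 = 9.10 W/m.

increases: 6.00 → 9.10 W/m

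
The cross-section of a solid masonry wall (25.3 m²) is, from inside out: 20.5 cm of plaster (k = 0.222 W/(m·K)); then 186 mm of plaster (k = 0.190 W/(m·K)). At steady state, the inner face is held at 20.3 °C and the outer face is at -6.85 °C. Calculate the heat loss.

Series thermal resistances, inner to outer:
  R_plaster = L/(kA) = 0.205/(0.222·25.3) = 0.03650 K/W
  R_plaster = L/(kA) = 0.186/(0.190·25.3) = 0.03869 K/W
ΣR = 0.03650 + 0.03869 = 0.07519 K/W
Q = ΔT/ΣR = (20.3 °C − -6.85 °C)/0.07519 = 361 W

Q = 361 W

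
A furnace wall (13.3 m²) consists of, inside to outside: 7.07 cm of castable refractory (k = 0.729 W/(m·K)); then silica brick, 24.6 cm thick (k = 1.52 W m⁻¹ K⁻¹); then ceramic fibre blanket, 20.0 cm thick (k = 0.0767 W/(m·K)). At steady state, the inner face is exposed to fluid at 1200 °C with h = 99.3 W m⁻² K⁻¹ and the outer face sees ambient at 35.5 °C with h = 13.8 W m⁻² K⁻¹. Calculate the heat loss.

Q = 5250 W

Series thermal resistances, inner to outer:
  R_conv,in = 1/(hA) = 1/(99.3·13.3) = 7.572×10^-4 K/W
  R_castable refractory = L/(kA) = 0.0707/(0.729·13.3) = 0.007292 K/W
  R_silica brick = L/(kA) = 0.246/(1.52·13.3) = 0.01217 K/W
  R_ceramic fibre blanket = L/(kA) = 0.200/(0.0767·13.3) = 0.1961 K/W
  R_conv,out = 1/(hA) = 1/(13.8·13.3) = 0.005448 K/W
ΣR = 7.572×10^-4 + 0.007292 + 0.01217 + 0.1961 + 0.005448 = 0.2218 K/W
Q = ΔT/ΣR = (1200 °C − 35.5 °C)/0.2218 = 5250 W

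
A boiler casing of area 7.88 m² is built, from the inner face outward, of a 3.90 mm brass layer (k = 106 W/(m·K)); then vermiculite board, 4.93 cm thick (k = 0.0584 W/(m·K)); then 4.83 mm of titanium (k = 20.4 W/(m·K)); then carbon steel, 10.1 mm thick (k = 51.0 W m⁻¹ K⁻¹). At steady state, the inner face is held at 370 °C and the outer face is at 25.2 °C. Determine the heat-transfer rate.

Resistance network (inner→outer):
  R_brass = L/(kA) = 0.00390/(106·7.88) = 4.669×10^-6 K/W
  R_vermiculite board = L/(kA) = 0.0493/(0.0584·7.88) = 0.1071 K/W
  R_titanium = L/(kA) = 0.00483/(20.4·7.88) = 3.005×10^-5 K/W
  R_carbon steel = L/(kA) = 0.0101/(51.0·7.88) = 2.513×10^-5 K/W
ΣR = 4.669×10^-6 + 0.1071 + 3.005×10^-5 + 2.513×10^-5 = 0.1072 K/W
Q = ΔT/ΣR = (370 °C − 25.2 °C)/0.1072 = 3220 W

Q = 3220 W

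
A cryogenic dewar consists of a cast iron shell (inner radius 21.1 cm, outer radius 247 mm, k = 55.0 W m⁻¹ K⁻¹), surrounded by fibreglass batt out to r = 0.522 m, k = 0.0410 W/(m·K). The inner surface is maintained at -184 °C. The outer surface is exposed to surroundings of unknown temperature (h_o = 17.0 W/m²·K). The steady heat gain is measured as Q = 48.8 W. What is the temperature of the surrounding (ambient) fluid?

T_out = 18.9 °C

Sum the resistances:
  R_cast iron = (1/0.211 − 1/0.247)/(4πk) = 0.6908/(4π·55.0) = 9.994×10^-4 K/W
  R_fibreglass batt = (1/0.247 − 1/0.522)/(4πk) = 2.133/(4π·0.0410) = 4.140 K/W
  R_conv,out = 1/(4πr²h) = 1/(4π·0.522²·17.0) = 0.01718 K/W
ΣR = 4.158 K/W
ΔT = Q·ΣR = 48.8 × 4.158 = 202.9 K
Heat flows inward, so T_out = T_in + ΔT = -184 + 202.9 = 18.9 °C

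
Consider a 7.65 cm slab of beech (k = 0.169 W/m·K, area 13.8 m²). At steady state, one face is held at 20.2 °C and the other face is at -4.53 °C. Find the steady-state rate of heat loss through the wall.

Q = kA·ΔT/L = 0.169 × 13.8 × |20.2 °C − -4.53 °C| / 0.0765 = 754 W

Q = 754 W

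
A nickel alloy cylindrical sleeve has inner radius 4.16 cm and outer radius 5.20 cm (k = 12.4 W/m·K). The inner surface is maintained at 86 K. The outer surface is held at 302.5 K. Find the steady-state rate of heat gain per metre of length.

Q' = 75.6 kW/m

Q' = 2πk·ΔT/ln(r₂/r₁) = 2π × 12.4 × 216.5 / ln(0.0520/0.0416) = 75600 W/m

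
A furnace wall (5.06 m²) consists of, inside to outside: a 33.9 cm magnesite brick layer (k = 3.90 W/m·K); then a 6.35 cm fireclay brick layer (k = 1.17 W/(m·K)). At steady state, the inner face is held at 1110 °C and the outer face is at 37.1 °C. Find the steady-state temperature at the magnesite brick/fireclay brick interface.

Treat each layer as a resistance in series:
  R_magnesite brick = L/(kA) = 0.339/(3.90·5.06) = 0.01718 K/W
  R_fireclay brick = L/(kA) = 0.0635/(1.17·5.06) = 0.01073 K/W
ΣR = 0.01718 + 0.01073 = 0.02791 K/W
Q = ΔT/ΣR = (1110 °C − 37.1 °C)/0.02791 = 38440 W
From the inner boundary to the magnesite brick/fireclay brick interface, ΣR_partial = 0.01718 K/W.
T_interface = T_in − Q·ΣR_partial = 1110 °C − (38440)(0.01718) = 450 °C

T = 450 °C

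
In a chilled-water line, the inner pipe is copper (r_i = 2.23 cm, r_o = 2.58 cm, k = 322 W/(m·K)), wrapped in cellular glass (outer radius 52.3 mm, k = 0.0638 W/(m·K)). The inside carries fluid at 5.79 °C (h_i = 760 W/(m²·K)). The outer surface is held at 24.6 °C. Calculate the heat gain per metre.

Treat each layer as a resistance in series:
  R'_conv,in = 1/(2πr h) = 1/(2π·0.0223·760) = 0.009391 m·K/W
  R'_copper = ln(0.0258/0.0223)/(2πk) = 0.1458/(2π·322) = 7.206×10^-5 m·K/W
  R'_cellular glass = ln(0.0523/0.0258)/(2πk) = 0.7066/(2π·0.0638) = 1.763 m·K/W
ΣR = 0.009391 + 7.206×10^-5 + 1.763 = 1.772 m·K/W
Q' = ΔT/ΣR = (5.79 °C − 24.6 °C)/1.772 = -10.6 W/m
(Negative Q' ⇒ heat flows inward; heat gain = 10.6 W/m.)

Q' = 10.6 W/m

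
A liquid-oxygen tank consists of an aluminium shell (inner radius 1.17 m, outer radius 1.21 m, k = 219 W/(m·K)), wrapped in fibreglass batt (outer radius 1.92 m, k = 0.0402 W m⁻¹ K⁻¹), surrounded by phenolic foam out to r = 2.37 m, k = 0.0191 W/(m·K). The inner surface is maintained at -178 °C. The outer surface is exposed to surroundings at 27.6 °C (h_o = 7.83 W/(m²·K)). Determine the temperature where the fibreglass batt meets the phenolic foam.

T = -55.9 °C

Series thermal resistances, inner to outer:
  R_aluminium = (1/1.17 − 1/1.21)/(4πk) = 0.02825/(4π·219) = 1.027×10^-5 K/W
  R_fibreglass batt = (1/1.21 − 1/1.92)/(4πk) = 0.3056/(4π·0.0402) = 0.6050 K/W
  R_phenolic foam = (1/1.92 − 1/2.37)/(4πk) = 0.09889/(4π·0.0191) = 0.4120 K/W
  R_conv,out = 1/(4πr²h) = 1/(4π·2.37²·7.83) = 0.001809 K/W
ΣR = 1.027×10^-5 + 0.6050 + 0.4120 + 0.001809 = 1.019 K/W
Q = ΔT/ΣR = (-178 °C − 27.6 °C)/1.019 = -201.8 W
From the inner boundary to the fibreglass batt/phenolic foam interface, ΣR_partial = 0.6050 K/W.
T_interface = T_in − Q·ΣR_partial = -178 °C − (-201.8)(0.6050) = -55.9 °C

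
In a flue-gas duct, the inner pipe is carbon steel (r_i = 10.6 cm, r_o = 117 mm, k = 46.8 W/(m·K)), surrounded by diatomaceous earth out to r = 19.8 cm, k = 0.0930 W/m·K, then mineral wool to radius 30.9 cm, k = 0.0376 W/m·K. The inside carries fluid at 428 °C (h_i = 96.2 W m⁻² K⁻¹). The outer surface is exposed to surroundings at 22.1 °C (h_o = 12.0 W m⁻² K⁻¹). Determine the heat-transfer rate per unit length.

Q' = 143 W/m

Treat each layer as a resistance in series:
  R'_conv,in = 1/(2πr h) = 1/(2π·0.106·96.2) = 0.01561 m·K/W
  R'_carbon steel = ln(0.117/0.106)/(2πk) = 0.09873/(2π·46.8) = 3.358×10^-4 m·K/W
  R'_diatomaceous earth = ln(0.198/0.117)/(2πk) = 0.5261/(2π·0.0930) = 0.9003 m·K/W
  R'_mineral wool = ln(0.309/0.198)/(2πk) = 0.4451/(2π·0.0376) = 1.884 m·K/W
  R'_conv,out = 1/(2πr h) = 1/(2π·0.309·12.0) = 0.04292 m·K/W
ΣR = 0.01561 + 3.358×10^-4 + 0.9003 + 1.884 + 0.04292 = 2.843 m·K/W
Q' = ΔT/ΣR = (428 °C − 22.1 °C)/2.843 = 143 W/m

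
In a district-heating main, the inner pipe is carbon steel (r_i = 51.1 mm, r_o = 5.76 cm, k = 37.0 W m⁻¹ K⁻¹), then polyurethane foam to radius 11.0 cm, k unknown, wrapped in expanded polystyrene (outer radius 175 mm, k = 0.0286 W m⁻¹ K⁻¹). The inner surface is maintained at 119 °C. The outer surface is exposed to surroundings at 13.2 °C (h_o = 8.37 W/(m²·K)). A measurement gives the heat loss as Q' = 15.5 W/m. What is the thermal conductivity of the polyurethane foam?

ΣR = ΔT/Q' = |119 − 13.2|/15.5 = 6.826 m·K/W
Known resistances:
  R'_carbon steel = ln(0.0576/0.0511)/(2πk) = 0.1197/(2π·37.0) = 5.151×10^-4 m·K/W
  R'_expanded polystyrene = ln(0.175/0.110)/(2πk) = 0.4643/(2π·0.0286) = 2.584 m·K/W
  R'_conv,out = 1/(2πr h) = 1/(2π·0.175·8.37) = 0.1087 m·K/W
R_polyurethane foam = ΣR − ΣR_known = 6.826 − 2.693 = 4.133 m·K/W
ln(r₂/r₁)/(2πk) = 4.133 ⇒ k = 0.6470/(2π·4.133) = 0.0249 W/m·K

k = 0.0249 W/m·K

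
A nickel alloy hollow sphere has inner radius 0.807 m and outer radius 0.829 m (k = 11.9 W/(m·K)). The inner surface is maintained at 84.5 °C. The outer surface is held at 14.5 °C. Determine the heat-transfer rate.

Q = 4πk·ΔT/(1/r₁ − 1/r₂) = 4π × 11.9 × 70 / (1/0.807 − 1/0.829) = 3.18×10^5 W

Q = 3.18×10^5 W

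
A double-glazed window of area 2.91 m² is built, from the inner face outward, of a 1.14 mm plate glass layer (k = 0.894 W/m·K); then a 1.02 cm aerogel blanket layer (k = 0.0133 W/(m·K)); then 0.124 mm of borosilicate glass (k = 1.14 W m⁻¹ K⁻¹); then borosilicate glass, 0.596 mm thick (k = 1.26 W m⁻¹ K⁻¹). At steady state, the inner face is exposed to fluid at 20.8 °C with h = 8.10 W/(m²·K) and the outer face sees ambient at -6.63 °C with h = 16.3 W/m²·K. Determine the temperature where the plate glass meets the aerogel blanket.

T = 17.2 °C

Resistance network (inner→outer):
  R_conv,in = 1/(hA) = 1/(8.10·2.91) = 0.04243 K/W
  R_plate glass = L/(kA) = 0.00114/(0.894·2.91) = 4.382×10^-4 K/W
  R_aerogel blanket = L/(kA) = 0.0102/(0.0133·2.91) = 0.2635 K/W
  R_borosilicate glass = L/(kA) = 1.24×10^-4/(1.14·2.91) = 3.738×10^-5 K/W
  R_borosilicate glass = L/(kA) = 5.96×10^-4/(1.26·2.91) = 1.625×10^-4 K/W
  R_conv,out = 1/(hA) = 1/(16.3·2.91) = 0.02108 K/W
ΣR = 0.04243 + 4.382×10^-4 + 0.2635 + 3.738×10^-5 + 1.625×10^-4 + 0.02108 = 0.3276 K/W
Q = ΔT/ΣR = (20.8 °C − -6.63 °C)/0.3276 = 83.73 W
From the inner boundary to the plate glass/aerogel blanket interface, ΣR_partial = 0.04287 K/W.
T_interface = T_in − Q·ΣR_partial = 20.8 °C − (83.73)(0.04287) = 17.2 °C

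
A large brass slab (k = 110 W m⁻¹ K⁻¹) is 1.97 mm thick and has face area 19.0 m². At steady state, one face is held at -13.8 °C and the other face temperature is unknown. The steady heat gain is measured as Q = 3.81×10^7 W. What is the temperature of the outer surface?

T_out = 22.1 °C

Sum the resistances:
  R_brass = L/(kA) = 0.00197/(110·19.0) = 9.426×10^-7 K/W
ΣR = 9.426×10^-7 K/W
ΔT = Q·ΣR = 3.81×10^7 × 9.426×10^-7 = 35.91 K
Heat flows inward, so T_out = T_in + ΔT = -13.8 + 35.91 = 22.1 °C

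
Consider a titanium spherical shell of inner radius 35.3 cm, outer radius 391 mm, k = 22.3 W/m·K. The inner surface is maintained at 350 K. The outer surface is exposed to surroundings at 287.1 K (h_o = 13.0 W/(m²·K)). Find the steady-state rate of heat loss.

Treat each layer as a resistance in series:
  R_titanium = (1/0.353 − 1/0.391)/(4πk) = 0.2753/(4π·22.3) = 9.825×10^-4 K/W
  R_conv,out = 1/(4πr²h) = 1/(4π·0.391²·13.0) = 0.04004 K/W
ΣR = 9.825×10^-4 + 0.04004 = 0.04102 K/W
Q = ΔT/ΣR = (350 K − 287.1 K)/0.04102 = 1530 W

Q = 1530 W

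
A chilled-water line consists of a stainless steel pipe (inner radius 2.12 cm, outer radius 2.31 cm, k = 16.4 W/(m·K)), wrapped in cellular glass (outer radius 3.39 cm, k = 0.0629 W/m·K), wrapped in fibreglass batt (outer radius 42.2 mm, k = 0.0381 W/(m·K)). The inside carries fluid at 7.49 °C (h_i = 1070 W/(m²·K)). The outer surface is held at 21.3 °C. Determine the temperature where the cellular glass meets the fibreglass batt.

T = 14.6 °C

Series thermal resistances, inner to outer:
  R'_conv,in = 1/(2πr h) = 1/(2π·0.0212·1070) = 0.007016 m·K/W
  R'_stainless steel = ln(0.0231/0.0212)/(2πk) = 0.08583/(2π·16.4) = 8.330×10^-4 m·K/W
  R'_cellular glass = ln(0.0339/0.0231)/(2πk) = 0.3836/(2π·0.0629) = 0.9706 m·K/W
  R'_fibreglass batt = ln(0.0422/0.0339)/(2πk) = 0.2190/(2π·0.0381) = 0.9148 m·K/W
ΣR = 0.007016 + 8.330×10^-4 + 0.9706 + 0.9148 = 1.893 m·K/W
Q' = ΔT/ΣR = (7.49 °C − 21.3 °C)/1.893 = -7.295 W/m
From the inner boundary to the cellular glass/fibreglass batt interface, ΣR_partial = 0.9784 m·K/W.
T_interface = T_in − Q'·ΣR_partial = 7.49 °C − (-7.295)(0.9784) = 14.6 °C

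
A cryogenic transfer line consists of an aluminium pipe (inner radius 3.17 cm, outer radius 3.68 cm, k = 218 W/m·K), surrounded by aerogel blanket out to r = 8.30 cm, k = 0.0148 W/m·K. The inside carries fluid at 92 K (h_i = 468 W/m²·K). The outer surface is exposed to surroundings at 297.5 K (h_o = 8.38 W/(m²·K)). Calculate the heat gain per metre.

Series thermal resistances, inner to outer:
  R'_conv,in = 1/(2πr h) = 1/(2π·0.0317·468) = 0.01073 m·K/W
  R'_aluminium = ln(0.0368/0.0317)/(2πk) = 0.1492/(2π·218) = 1.089×10^-4 m·K/W
  R'_aerogel blanket = ln(0.0830/0.0368)/(2πk) = 0.8133/(2π·0.0148) = 8.746 m·K/W
  R'_conv,out = 1/(2πr h) = 1/(2π·0.0830·8.38) = 0.2288 m·K/W
ΣR = 0.01073 + 1.089×10^-4 + 8.746 + 0.2288 = 8.986 m·K/W
Q' = ΔT/ΣR = (92 K − 297.5 K)/8.986 = -22.9 W/m
(Negative Q' ⇒ heat flows inward; heat gain = 22.9 W/m.)

Q' = 22.9 W/m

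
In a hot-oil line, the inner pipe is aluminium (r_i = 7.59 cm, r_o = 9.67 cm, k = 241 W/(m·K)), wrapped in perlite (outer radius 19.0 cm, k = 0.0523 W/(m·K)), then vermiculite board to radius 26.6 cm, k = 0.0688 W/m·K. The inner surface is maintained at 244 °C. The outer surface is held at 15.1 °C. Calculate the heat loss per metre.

Resistance network (inner→outer):
  R'_aluminium = ln(0.0967/0.0759)/(2πk) = 0.2422/(2π·241) = 1.599×10^-4 m·K/W
  R'_perlite = ln(0.190/0.0967)/(2πk) = 0.6754/(2π·0.0523) = 2.055 m·K/W
  R'_vermiculite board = ln(0.266/0.190)/(2πk) = 0.3365/(2π·0.0688) = 0.7784 m·K/W
ΣR = 1.599×10^-4 + 2.055 + 0.7784 = 2.834 m·K/W
Q' = ΔT/ΣR = (244 °C − 15.1 °C)/2.834 = 80.8 W/m

Q' = 80.8 W/m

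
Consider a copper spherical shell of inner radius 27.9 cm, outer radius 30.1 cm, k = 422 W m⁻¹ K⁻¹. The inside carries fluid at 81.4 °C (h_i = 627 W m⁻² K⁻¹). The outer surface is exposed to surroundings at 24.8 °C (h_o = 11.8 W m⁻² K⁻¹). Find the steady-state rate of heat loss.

Q = 744 W

Resistance network (inner→outer):
  R_conv,in = 1/(4πr²h) = 1/(4π·0.279²·627) = 0.001630 K/W
  R_copper = (1/0.279 − 1/0.301)/(4πk) = 0.2620/(4π·422) = 4.940×10^-5 K/W
  R_conv,out = 1/(4πr²h) = 1/(4π·0.301²·11.8) = 0.07443 K/W
ΣR = 0.001630 + 4.940×10^-5 + 0.07443 = 0.07611 K/W
Q = ΔT/ΣR = (81.4 °C − 24.8 °C)/0.07611 = 744 W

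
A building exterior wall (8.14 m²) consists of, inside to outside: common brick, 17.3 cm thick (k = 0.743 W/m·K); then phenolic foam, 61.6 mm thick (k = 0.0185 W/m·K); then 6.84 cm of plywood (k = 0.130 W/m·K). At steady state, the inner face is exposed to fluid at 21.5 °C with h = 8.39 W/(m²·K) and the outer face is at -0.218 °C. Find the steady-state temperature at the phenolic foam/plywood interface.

T = 2.50 °C

Treat each layer as a resistance in series:
  R_conv,in = 1/(hA) = 1/(8.39·8.14) = 0.01464 K/W
  R_common brick = L/(kA) = 0.173/(0.743·8.14) = 0.02860 K/W
  R_phenolic foam = L/(kA) = 0.0616/(0.0185·8.14) = 0.4091 K/W
  R_plywood = L/(kA) = 0.0684/(0.130·8.14) = 0.06464 K/W
ΣR = 0.01464 + 0.02860 + 0.4091 + 0.06464 = 0.5170 K/W
Q = ΔT/ΣR = (21.5 °C − -0.218 °C)/0.5170 = 42.01 W
From the inner boundary to the phenolic foam/plywood interface, ΣR_partial = 0.4523 K/W.
T_interface = T_in − Q·ΣR_partial = 21.5 °C − (42.01)(0.4523) = 2.50 °C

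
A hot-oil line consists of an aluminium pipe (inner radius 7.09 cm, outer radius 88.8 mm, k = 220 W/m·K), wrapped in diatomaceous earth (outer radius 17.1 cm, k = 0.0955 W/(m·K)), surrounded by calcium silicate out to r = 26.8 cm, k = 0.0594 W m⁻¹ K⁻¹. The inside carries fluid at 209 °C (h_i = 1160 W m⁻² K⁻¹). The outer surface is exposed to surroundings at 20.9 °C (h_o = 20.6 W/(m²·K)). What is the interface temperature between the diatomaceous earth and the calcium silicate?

Treat each layer as a resistance in series:
  R'_conv,in = 1/(2πr h) = 1/(2π·0.0709·1160) = 0.001935 m·K/W
  R'_aluminium = ln(0.0888/0.0709)/(2πk) = 0.2251/(2π·220) = 1.629×10^-4 m·K/W
  R'_diatomaceous earth = ln(0.171/0.0888)/(2πk) = 0.6553/(2π·0.0955) = 1.092 m·K/W
  R'_calcium silicate = ln(0.268/0.171)/(2πk) = 0.4493/(2π·0.0594) = 1.204 m·K/W
  R'_conv,out = 1/(2πr h) = 1/(2π·0.268·20.6) = 0.02883 m·K/W
ΣR = 0.001935 + 1.629×10^-4 + 1.092 + 1.204 + 0.02883 = 2.327 m·K/W
Q' = ΔT/ΣR = (209 °C − 20.9 °C)/2.327 = 80.83 W/m
From the inner boundary to the diatomaceous earth/calcium silicate interface, ΣR_partial = 1.094 m·K/W.
T_interface = T_in − Q'·ΣR_partial = 209 °C − (80.83)(1.094) = 121 °C

T = 121 °C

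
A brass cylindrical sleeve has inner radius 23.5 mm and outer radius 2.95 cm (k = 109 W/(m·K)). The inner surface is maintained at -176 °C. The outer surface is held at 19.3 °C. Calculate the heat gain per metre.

Q' = 2πk·ΔT/ln(r₂/r₁) = 2π × 109 × 195.3 / ln(0.0295/0.0235) = 5.88×10^5 W/m

Q' = 5.88×10^5 W/m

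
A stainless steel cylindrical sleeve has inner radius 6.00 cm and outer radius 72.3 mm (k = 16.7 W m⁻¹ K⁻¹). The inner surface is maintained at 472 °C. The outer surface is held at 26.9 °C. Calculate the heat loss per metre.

Q' = 250 kW/m

Q' = 2πk·ΔT/ln(r₂/r₁) = 2π × 16.7 × 445.1 / ln(0.0723/0.0600) = 2.50×10^5 W/m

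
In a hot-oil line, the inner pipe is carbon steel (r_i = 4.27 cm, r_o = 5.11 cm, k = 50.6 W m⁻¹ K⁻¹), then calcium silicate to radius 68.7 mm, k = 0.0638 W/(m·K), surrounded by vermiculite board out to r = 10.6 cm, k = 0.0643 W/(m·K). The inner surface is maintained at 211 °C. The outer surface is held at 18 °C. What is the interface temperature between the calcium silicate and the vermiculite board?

T = 132 °C

Resistance network (inner→outer):
  R'_carbon steel = ln(0.0511/0.0427)/(2πk) = 0.1796/(2π·50.6) = 5.649×10^-4 m·K/W
  R'_calcium silicate = ln(0.0687/0.0511)/(2πk) = 0.2960/(2π·0.0638) = 0.7383 m·K/W
  R'_vermiculite board = ln(0.106/0.0687)/(2πk) = 0.4337/(2π·0.0643) = 1.073 m·K/W
ΣR = 5.649×10^-4 + 0.7383 + 1.073 = 1.812 m·K/W
Q' = ΔT/ΣR = (211 °C − 18 °C)/1.812 = 106.5 W/m
From the inner boundary to the calcium silicate/vermiculite board interface, ΣR_partial = 0.7389 m·K/W.
T_interface = T_in − Q'·ΣR_partial = 211 °C − (106.5)(0.7389) = 132 °C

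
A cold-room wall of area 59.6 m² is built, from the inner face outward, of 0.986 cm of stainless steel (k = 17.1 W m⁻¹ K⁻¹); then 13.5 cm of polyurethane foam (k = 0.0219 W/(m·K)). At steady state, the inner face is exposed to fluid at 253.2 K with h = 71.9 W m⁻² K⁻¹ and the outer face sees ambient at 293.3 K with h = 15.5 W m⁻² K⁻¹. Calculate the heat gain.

Q = 383 W

Resistance network (inner→outer):
  R_conv,in = 1/(hA) = 1/(71.9·59.6) = 2.334×10^-4 K/W
  R_stainless steel = L/(kA) = 0.00986/(17.1·59.6) = 9.675×10^-6 K/W
  R_polyurethane foam = L/(kA) = 0.135/(0.0219·59.6) = 0.1034 K/W
  R_conv,out = 1/(hA) = 1/(15.5·59.6) = 0.001082 K/W
ΣR = 2.334×10^-4 + 9.675×10^-6 + 0.1034 + 0.001082 = 0.1047 K/W
Q = ΔT/ΣR = (253.2 K − 293.3 K)/0.1047 = -383 W
(Negative Q ⇒ heat flows inward; heat gain = 383 W.)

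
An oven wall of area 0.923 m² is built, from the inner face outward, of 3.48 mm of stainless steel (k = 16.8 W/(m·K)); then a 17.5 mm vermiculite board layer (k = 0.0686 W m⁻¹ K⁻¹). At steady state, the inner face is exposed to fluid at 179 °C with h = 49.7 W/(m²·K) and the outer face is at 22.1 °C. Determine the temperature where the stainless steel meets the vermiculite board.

Treat each layer as a resistance in series:
  R_conv,in = 1/(hA) = 1/(49.7·0.923) = 0.02180 K/W
  R_stainless steel = L/(kA) = 0.00348/(16.8·0.923) = 2.244×10^-4 K/W
  R_vermiculite board = L/(kA) = 0.0175/(0.0686·0.923) = 0.2764 K/W
ΣR = 0.02180 + 2.244×10^-4 + 0.2764 = 0.2984 K/W
Q = ΔT/ΣR = (179 °C − 22.1 °C)/0.2984 = 525.8 W
From the inner boundary to the stainless steel/vermiculite board interface, ΣR_partial = 0.02202 K/W.
T_interface = T_in − Q·ΣR_partial = 179 °C − (525.8)(0.02202) = 167 °C

T = 167 °C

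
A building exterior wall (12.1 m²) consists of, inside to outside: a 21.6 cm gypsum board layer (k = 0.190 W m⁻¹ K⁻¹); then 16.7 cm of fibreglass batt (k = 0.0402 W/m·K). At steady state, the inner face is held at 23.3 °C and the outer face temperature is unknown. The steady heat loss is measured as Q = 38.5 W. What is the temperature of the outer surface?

T_out = 6.46 °C

Sum the resistances:
  R_gypsum board = L/(kA) = 0.216/(0.190·12.1) = 0.09395 K/W
  R_fibreglass batt = L/(kA) = 0.167/(0.0402·12.1) = 0.3433 K/W
ΣR = 0.4373 K/W
ΔT = Q·ΣR = 38.5 × 0.4373 = 16.84 K
Heat flows outward, so T_out = T_in − ΔT = 23.3 − 16.84 = 6.46 °C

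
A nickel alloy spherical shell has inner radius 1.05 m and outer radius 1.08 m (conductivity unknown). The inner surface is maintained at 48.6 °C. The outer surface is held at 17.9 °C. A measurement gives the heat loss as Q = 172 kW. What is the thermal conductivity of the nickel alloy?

ΣR = ΔT/Q = |48.6 − 17.9|/1.72×10^5 = 1.785×10^-4 K/W
(1/r₁−1/r₂)/(4πk) = 1.785×10^-4 ⇒ k = 0.02646/(4π·1.785×10^-4) = 11.8 W/m·K

k = 11.8 W/m·K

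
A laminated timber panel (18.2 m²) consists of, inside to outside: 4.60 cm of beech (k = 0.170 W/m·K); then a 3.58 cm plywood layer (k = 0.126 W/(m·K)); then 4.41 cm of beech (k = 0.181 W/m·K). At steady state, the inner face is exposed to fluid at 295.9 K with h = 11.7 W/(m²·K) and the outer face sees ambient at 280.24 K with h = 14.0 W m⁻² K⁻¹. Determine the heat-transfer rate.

Q = 298 W

Resistance network (inner→outer):
  R_conv,in = 1/(hA) = 1/(11.7·18.2) = 0.004696 K/W
  R_beech = L/(kA) = 0.0460/(0.170·18.2) = 0.01487 K/W
  R_plywood = L/(kA) = 0.0358/(0.126·18.2) = 0.01561 K/W
  R_beech = L/(kA) = 0.0441/(0.181·18.2) = 0.01339 K/W
  R_conv,out = 1/(hA) = 1/(14.0·18.2) = 0.003925 K/W
ΣR = 0.004696 + 0.01487 + 0.01561 + 0.01339 + 0.003925 = 0.05249 K/W
Q = ΔT/ΣR = (295.9 K − 280.24 K)/0.05249 = 298 W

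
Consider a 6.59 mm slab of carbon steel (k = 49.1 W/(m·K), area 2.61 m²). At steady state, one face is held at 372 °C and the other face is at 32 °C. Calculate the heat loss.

Q = kA·ΔT/L = 49.1 × 2.61 × |372 °C − 32 °C| / 0.00659 = 6.61×10^6 W

Q = 6610 kW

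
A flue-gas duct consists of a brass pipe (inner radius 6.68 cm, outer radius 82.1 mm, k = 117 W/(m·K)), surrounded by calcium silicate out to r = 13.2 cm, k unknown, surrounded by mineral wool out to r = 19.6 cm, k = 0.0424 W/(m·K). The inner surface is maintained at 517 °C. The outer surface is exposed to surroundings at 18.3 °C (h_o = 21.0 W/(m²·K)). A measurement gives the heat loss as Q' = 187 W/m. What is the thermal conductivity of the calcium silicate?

ΣR = ΔT/Q' = |517 − 18.3|/187 = 2.667 m·K/W
Known resistances:
  R'_brass = ln(0.0821/0.0668)/(2πk) = 0.2062/(2π·117) = 2.805×10^-4 m·K/W
  R'_mineral wool = ln(0.196/0.132)/(2πk) = 0.3953/(2π·0.0424) = 1.484 m·K/W
  R'_conv,out = 1/(2πr h) = 1/(2π·0.196·21.0) = 0.03867 m·K/W
R_calcium silicate = ΣR − ΣR_known = 2.667 − 1.523 = 1.144 m·K/W
ln(r₂/r₁)/(2πk) = 1.144 ⇒ k = 0.4749/(2π·1.144) = 0.0661 W/m·K

k = 0.0661 W/m·K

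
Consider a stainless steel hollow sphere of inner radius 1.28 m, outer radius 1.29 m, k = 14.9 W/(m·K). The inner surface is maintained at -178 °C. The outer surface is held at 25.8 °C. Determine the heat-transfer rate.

Q = 6300 kW

Q = 4πk·ΔT/(1/r₁ − 1/r₂) = 4π × 14.9 × 203.8 / (1/1.28 − 1/1.29) = 6.30×10^6 W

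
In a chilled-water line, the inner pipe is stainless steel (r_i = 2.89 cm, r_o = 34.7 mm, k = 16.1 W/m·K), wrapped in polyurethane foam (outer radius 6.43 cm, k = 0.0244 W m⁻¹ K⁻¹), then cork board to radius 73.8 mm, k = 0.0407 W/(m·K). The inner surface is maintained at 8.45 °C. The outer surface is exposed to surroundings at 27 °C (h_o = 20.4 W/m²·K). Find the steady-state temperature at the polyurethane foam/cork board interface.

Resistance network (inner→outer):
  R'_stainless steel = ln(0.0347/0.0289)/(2πk) = 0.1829/(2π·16.1) = 0.001808 m·K/W
  R'_polyurethane foam = ln(0.0643/0.0347)/(2πk) = 0.6168/(2π·0.0244) = 4.023 m·K/W
  R'_cork board = ln(0.0738/0.0643)/(2πk) = 0.1378/(2π·0.0407) = 0.5389 m·K/W
  R'_conv,out = 1/(2πr h) = 1/(2π·0.0738·20.4) = 0.1057 m·K/W
ΣR = 0.001808 + 4.023 + 0.5389 + 0.1057 = 4.669 m·K/W
Q' = ΔT/ΣR = (8.45 °C − 27 °C)/4.669 = -3.973 W/m
From the inner boundary to the polyurethane foam/cork board interface, ΣR_partial = 4.025 m·K/W.
T_interface = T_in − Q'·ΣR_partial = 8.45 °C − (-3.973)(4.025) = 24.4 °C

T = 24.4 °C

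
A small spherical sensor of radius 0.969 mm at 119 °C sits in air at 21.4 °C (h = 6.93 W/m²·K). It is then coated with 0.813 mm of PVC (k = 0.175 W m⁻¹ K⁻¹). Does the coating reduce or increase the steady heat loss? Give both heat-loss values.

Critical radius for a sphere: r_cr = 2k/h = 0.0505 m = 5.05 cm.
Outer radius after coating: r₂ = 9.69×10^-4 + 8.13×10^-4 = 0.001782 m.
Since r₁ < r_cr and r₂ ≤ r_cr, the coating moves toward the maximum at r_cr — heat loss rises.
Bare: R = 1/(4πr₁²h) = 12230 K/W; Q = 97.6/12230 = 0.00798 W.
Coated: R = R_cond + R_conv = 3830 K/W; Q = 97.6/3830 = 0.0255 W.

increases: 0.00798 → 0.0255 W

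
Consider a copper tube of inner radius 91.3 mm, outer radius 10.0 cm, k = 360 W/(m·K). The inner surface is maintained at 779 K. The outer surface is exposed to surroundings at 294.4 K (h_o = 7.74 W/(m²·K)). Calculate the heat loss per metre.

Q' = 2360 W/m

Series thermal resistances, inner to outer:
  R'_copper = ln(0.100/0.0913)/(2πk) = 0.09102/(2π·360) = 4.024×10^-5 m·K/W
  R'_conv,out = 1/(2πr h) = 1/(2π·0.100·7.74) = 0.2056 m·K/W
ΣR = 4.024×10^-5 + 0.2056 = 0.2056 m·K/W
Q' = ΔT/ΣR = (779 K − 294.4 K)/0.2056 = 2360 W/m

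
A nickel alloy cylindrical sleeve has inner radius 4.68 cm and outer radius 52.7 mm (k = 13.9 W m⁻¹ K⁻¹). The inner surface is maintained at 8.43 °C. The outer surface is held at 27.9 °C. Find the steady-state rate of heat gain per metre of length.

Q' = 14.3 kW/m

Q' = 2πk·ΔT/ln(r₂/r₁) = 2π × 13.9 × 19.47 / ln(0.0527/0.0468) = 14300 W/m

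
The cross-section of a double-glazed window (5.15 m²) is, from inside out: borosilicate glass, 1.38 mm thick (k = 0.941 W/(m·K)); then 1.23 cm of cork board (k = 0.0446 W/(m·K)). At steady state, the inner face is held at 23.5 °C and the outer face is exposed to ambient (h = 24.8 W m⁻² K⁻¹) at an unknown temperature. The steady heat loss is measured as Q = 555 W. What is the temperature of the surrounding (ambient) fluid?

T_out = -10.7 °C

Series resistances:
  R_borosilicate glass = L/(kA) = 0.00138/(0.941·5.15) = 2.848×10^-4 K/W
  R_cork board = L/(kA) = 0.0123/(0.0446·5.15) = 0.05355 K/W
  R_conv,out = 1/(hA) = 1/(24.8·5.15) = 0.007830 K/W
ΣR = 0.06166 K/W
ΔT = Q·ΣR = 555 × 0.06166 = 34.22 K
Heat flows outward, so T_out = T_in − ΔT = 23.5 − 34.22 = -10.7 °C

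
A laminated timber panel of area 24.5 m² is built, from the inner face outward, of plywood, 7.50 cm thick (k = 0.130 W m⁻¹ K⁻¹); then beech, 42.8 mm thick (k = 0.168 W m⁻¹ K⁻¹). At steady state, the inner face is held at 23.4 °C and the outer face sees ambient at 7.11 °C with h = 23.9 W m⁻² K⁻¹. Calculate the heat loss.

Q = 457 W

Series thermal resistances, inner to outer:
  R_plywood = L/(kA) = 0.0750/(0.130·24.5) = 0.02355 K/W
  R_beech = L/(kA) = 0.0428/(0.168·24.5) = 0.01040 K/W
  R_conv,out = 1/(hA) = 1/(23.9·24.5) = 0.001708 K/W
ΣR = 0.02355 + 0.01040 + 0.001708 = 0.03566 K/W
Q = ΔT/ΣR = (23.4 °C − 7.11 °C)/0.03566 = 457 W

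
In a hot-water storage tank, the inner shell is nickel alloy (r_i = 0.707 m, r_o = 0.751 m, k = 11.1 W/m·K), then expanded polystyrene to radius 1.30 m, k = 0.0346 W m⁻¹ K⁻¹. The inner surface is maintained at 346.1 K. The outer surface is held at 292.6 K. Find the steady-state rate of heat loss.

Q = 41.3 W

Series thermal resistances, inner to outer:
  R_nickel alloy = (1/0.707 − 1/0.751)/(4πk) = 0.08287/(4π·11.1) = 5.941×10^-4 K/W
  R_expanded polystyrene = (1/0.751 − 1/1.30)/(4πk) = 0.5623/(4π·0.0346) = 1.293 K/W
ΣR = 5.941×10^-4 + 1.293 = 1.294 K/W
Q = ΔT/ΣR = (346.1 K − 292.6 K)/1.294 = 41.3 W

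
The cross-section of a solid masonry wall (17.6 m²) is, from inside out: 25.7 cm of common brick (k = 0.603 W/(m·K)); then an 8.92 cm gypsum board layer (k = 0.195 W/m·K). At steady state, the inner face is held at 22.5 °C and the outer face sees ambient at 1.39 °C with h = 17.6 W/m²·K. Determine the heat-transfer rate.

Q = 395 W

Resistance network (inner→outer):
  R_common brick = L/(kA) = 0.257/(0.603·17.6) = 0.02422 K/W
  R_gypsum board = L/(kA) = 0.0892/(0.195·17.6) = 0.02599 K/W
  R_conv,out = 1/(hA) = 1/(17.6·17.6) = 0.003228 K/W
ΣR = 0.02422 + 0.02599 + 0.003228 = 0.05344 K/W
Q = ΔT/ΣR = (22.5 °C − 1.39 °C)/0.05344 = 395 W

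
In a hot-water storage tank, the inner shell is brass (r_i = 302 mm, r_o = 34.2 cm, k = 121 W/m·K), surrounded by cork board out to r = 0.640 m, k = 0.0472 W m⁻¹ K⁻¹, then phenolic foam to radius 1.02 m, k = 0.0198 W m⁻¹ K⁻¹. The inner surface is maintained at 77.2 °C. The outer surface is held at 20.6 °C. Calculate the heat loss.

Series thermal resistances, inner to outer:
  R_brass = (1/0.302 − 1/0.342)/(4πk) = 0.3873/(4π·121) = 2.547×10^-4 K/W
  R_cork board = (1/0.342 − 1/0.640)/(4πk) = 1.361/(4π·0.0472) = 2.295 K/W
  R_phenolic foam = (1/0.640 − 1/1.02)/(4πk) = 0.5821/(4π·0.0198) = 2.340 K/W
ΣR = 2.547×10^-4 + 2.295 + 2.340 = 4.635 K/W
Q = ΔT/ΣR = (77.2 °C − 20.6 °C)/4.635 = 12.2 W

Q = 12.2 W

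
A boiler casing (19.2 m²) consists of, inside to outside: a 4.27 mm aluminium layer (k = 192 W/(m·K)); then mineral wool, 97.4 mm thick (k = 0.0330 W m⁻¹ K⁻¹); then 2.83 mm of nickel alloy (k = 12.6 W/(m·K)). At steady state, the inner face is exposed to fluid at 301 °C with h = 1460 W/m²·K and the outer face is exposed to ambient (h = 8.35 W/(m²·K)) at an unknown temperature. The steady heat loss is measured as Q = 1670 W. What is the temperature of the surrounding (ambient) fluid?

T_out = 33.8 °C

Series resistances:
  R_conv,in = 1/(hA) = 1/(1460·19.2) = 3.567×10^-5 K/W
  R_aluminium = L/(kA) = 0.00427/(192·19.2) = 1.158×10^-6 K/W
  R_mineral wool = L/(kA) = 0.0974/(0.0330·19.2) = 0.1537 K/W
  R_nickel alloy = L/(kA) = 0.00283/(12.6·19.2) = 1.170×10^-5 K/W
  R_conv,out = 1/(hA) = 1/(8.35·19.2) = 0.006238 K/W
ΣR = 0.1600 K/W
ΔT = Q·ΣR = 1670 × 0.1600 = 267.2 K
Heat flows outward, so T_out = T_in − ΔT = 301 − 267.2 = 33.8 °C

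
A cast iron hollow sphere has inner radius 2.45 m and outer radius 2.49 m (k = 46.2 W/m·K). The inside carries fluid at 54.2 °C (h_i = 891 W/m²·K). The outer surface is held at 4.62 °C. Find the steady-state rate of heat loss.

Series thermal resistances, inner to outer:
  R_conv,in = 1/(4πr²h) = 1/(4π·2.45²·891) = 1.488×10^-5 K/W
  R_cast iron = (1/2.45 − 1/2.49)/(4πk) = 0.006557/(4π·46.2) = 1.129×10^-5 K/W
ΣR = 1.488×10^-5 + 1.129×10^-5 = 2.617×10^-5 K/W
Q = ΔT/ΣR = (54.2 °C − 4.62 °C)/2.617×10^-5 = 1.89×10^6 W

Q = 1.89×10^6 W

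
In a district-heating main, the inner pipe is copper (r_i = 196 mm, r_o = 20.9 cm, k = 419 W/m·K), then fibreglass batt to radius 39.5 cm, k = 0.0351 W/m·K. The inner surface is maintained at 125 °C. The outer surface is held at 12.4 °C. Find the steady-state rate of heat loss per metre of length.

Treat each layer as a resistance in series:
  R'_copper = ln(0.209/0.196)/(2πk) = 0.06422/(2π·419) = 2.439×10^-5 m·K/W
  R'_fibreglass batt = ln(0.395/0.209)/(2πk) = 0.6366/(2π·0.0351) = 2.886 m·K/W
ΣR = 2.439×10^-5 + 2.886 = 2.886 m·K/W
Q' = ΔT/ΣR = (125 °C − 12.4 °C)/2.886 = 39.0 W/m

Q' = 39.0 W/m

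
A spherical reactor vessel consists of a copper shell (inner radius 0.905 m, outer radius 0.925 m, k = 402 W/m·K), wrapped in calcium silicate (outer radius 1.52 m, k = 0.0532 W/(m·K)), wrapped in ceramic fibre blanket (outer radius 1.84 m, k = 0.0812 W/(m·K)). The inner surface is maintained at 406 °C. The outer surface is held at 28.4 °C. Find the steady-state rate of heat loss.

Series thermal resistances, inner to outer:
  R_copper = (1/0.905 − 1/0.925)/(4πk) = 0.02389/(4π·402) = 4.729×10^-6 K/W
  R_calcium silicate = (1/0.925 − 1/1.52)/(4πk) = 0.4232/(4π·0.0532) = 0.6330 K/W
  R_ceramic fibre blanket = (1/1.52 − 1/1.84)/(4πk) = 0.1144/(4π·0.0812) = 0.1121 K/W
ΣR = 4.729×10^-6 + 0.6330 + 0.1121 = 0.7451 K/W
Q = ΔT/ΣR = (406 °C − 28.4 °C)/0.7451 = 507 W

Q = 507 W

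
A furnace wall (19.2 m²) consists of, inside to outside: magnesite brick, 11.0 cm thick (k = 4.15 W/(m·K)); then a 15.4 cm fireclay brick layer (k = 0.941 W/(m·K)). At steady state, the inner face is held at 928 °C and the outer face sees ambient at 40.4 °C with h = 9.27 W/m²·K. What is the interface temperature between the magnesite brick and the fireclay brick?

Series thermal resistances, inner to outer:
  R_magnesite brick = L/(kA) = 0.110/(4.15·19.2) = 0.001381 K/W
  R_fireclay brick = L/(kA) = 0.154/(0.941·19.2) = 0.008524 K/W
  R_conv,out = 1/(hA) = 1/(9.27·19.2) = 0.005618 K/W
ΣR = 0.001381 + 0.008524 + 0.005618 = 0.01552 K/W
Q = ΔT/ΣR = (928 °C − 40.4 °C)/0.01552 = 57190 W
From the inner boundary to the magnesite brick/fireclay brick interface, ΣR_partial = 0.001381 K/W.
T_interface = T_in − Q·ΣR_partial = 928 °C − (57190)(0.001381) = 849 °C

T = 849 °C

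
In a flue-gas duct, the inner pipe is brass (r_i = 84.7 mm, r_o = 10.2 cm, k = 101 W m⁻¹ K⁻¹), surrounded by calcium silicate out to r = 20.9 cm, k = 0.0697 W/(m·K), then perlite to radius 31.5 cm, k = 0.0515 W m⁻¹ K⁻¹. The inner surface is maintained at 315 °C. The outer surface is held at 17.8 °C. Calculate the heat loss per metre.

Resistance network (inner→outer):
  R'_brass = ln(0.102/0.0847)/(2πk) = 0.1859/(2π·101) = 2.929×10^-4 m·K/W
  R'_calcium silicate = ln(0.209/0.102)/(2πk) = 0.7174/(2π·0.0697) = 1.638 m·K/W
  R'_perlite = ln(0.315/0.209)/(2πk) = 0.4102/(2π·0.0515) = 1.268 m·K/W
ΣR = 2.929×10^-4 + 1.638 + 1.268 = 2.906 m·K/W
Q' = ΔT/ΣR = (315 °C − 17.8 °C)/2.906 = 102 W/m

Q' = 102 W/m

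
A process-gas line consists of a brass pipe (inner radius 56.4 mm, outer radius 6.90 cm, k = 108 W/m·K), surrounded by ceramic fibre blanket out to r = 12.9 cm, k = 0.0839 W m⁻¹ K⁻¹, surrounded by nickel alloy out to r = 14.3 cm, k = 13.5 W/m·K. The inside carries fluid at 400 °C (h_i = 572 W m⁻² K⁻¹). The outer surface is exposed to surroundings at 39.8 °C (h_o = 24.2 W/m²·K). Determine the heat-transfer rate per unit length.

Q' = 291 W/m

Series thermal resistances, inner to outer:
  R'_conv,in = 1/(2πr h) = 1/(2π·0.0564·572) = 0.004933 m·K/W
  R'_brass = ln(0.0690/0.0564)/(2πk) = 0.2016/(2π·108) = 2.971×10^-4 m·K/W
  R'_ceramic fibre blanket = ln(0.129/0.0690)/(2πk) = 0.6257/(2π·0.0839) = 1.187 m·K/W
  R'_nickel alloy = ln(0.143/0.129)/(2πk) = 0.1030/(2π·13.5) = 0.001215 m·K/W
  R'_conv,out = 1/(2πr h) = 1/(2π·0.143·24.2) = 0.04599 m·K/W
ΣR = 0.004933 + 2.971×10^-4 + 1.187 + 0.001215 + 0.04599 = 1.239 m·K/W
Q' = ΔT/ΣR = (400 °C − 39.8 °C)/1.239 = 291 W/m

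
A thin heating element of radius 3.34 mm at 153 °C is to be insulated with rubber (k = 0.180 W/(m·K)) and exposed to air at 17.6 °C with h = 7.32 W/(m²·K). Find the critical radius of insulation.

r_cr = 2.46 cm

For a cylinder, r_cr = k_ins/h = 0.180/7.32 = 0.0246 m = 2.46 cm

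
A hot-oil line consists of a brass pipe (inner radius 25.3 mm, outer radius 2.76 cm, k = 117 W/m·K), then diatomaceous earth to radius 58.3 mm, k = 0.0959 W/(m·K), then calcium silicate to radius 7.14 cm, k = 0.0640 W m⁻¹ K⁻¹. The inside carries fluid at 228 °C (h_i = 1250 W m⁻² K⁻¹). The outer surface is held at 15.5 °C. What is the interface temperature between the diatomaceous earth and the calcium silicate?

Series thermal resistances, inner to outer:
  R'_conv,in = 1/(2πr h) = 1/(2π·0.0253·1250) = 0.005033 m·K/W
  R'_brass = ln(0.0276/0.0253)/(2πk) = 0.08701/(2π·117) = 1.184×10^-4 m·K/W
  R'_diatomaceous earth = ln(0.0583/0.0276)/(2πk) = 0.7478/(2π·0.0959) = 1.241 m·K/W
  R'_calcium silicate = ln(0.0714/0.0583)/(2πk) = 0.2027/(2π·0.0640) = 0.5041 m·K/W
ΣR = 0.005033 + 1.184×10^-4 + 1.241 + 0.5041 = 1.750 m·K/W
Q' = ΔT/ΣR = (228 °C − 15.5 °C)/1.750 = 121.4 W/m
From the inner boundary to the diatomaceous earth/calcium silicate interface, ΣR_partial = 1.246 m·K/W.
T_interface = T_in − Q'·ΣR_partial = 228 °C − (121.4)(1.246) = 76.7 °C

T = 76.7 °C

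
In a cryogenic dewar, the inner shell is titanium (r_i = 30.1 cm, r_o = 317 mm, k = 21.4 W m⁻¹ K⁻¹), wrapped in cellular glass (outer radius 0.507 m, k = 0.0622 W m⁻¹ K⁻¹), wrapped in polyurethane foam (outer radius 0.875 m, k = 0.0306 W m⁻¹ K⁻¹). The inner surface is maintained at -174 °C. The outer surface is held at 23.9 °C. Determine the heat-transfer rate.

Q = 53.9 W

Series thermal resistances, inner to outer:
  R_titanium = (1/0.301 − 1/0.317)/(4πk) = 0.1677/(4π·21.4) = 6.235×10^-4 K/W
  R_cellular glass = (1/0.317 − 1/0.507)/(4πk) = 1.182/(4π·0.0622) = 1.512 K/W
  R_polyurethane foam = (1/0.507 − 1/0.875)/(4πk) = 0.8295/(4π·0.0306) = 2.157 K/W
ΣR = 6.235×10^-4 + 1.512 + 2.157 = 3.670 K/W
Q = ΔT/ΣR = (-174 °C − 23.9 °C)/3.670 = -53.9 W
(Negative Q ⇒ heat flows inward; heat gain = 53.9 W.)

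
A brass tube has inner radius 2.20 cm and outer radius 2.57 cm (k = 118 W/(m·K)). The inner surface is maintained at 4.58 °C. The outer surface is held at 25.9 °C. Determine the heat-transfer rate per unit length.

Q' = 2πk·ΔT/ln(r₂/r₁) = 2π × 118 × 21.32 / ln(0.0257/0.0220) = 1.02×10^5 W/m

Q' = 102 kW/m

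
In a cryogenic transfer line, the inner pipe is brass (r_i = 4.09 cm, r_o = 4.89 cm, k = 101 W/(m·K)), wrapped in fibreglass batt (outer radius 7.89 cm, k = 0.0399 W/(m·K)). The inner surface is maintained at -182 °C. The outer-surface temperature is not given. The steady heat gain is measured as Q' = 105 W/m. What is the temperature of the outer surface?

T_out = 18.4 °C

Sum the resistances:
  R'_brass = ln(0.0489/0.0409)/(2πk) = 0.1786/(2π·101) = 2.815×10^-4 m·K/W
  R'_fibreglass batt = ln(0.0789/0.0489)/(2πk) = 0.4784/(2π·0.0399) = 1.908 m·K/W
ΣR = 1.909 m·K/W
ΔT = Q'·ΣR = 105 × 1.909 = 200.4 K
Heat flows inward, so T_out = T_in + ΔT = -182 + 200.4 = 18.4 °C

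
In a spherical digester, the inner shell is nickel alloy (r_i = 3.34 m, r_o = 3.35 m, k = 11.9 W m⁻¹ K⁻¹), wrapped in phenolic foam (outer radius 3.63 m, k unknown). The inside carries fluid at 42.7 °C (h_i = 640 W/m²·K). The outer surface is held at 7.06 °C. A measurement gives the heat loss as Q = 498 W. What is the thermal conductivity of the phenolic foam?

k = 0.0256 W/m·K

ΣR = ΔT/Q = |42.7 − 7.06|/498 = 0.07157 K/W
Known resistances:
  R_conv,in = 1/(4πr²h) = 1/(4π·3.34²·640) = 1.115×10^-5 K/W
  R_nickel alloy = (1/3.34 − 1/3.35)/(4πk) = 8.937×10^-4/(4π·11.9) = 5.977×10^-6 K/W
R_phenolic foam = ΣR − ΣR_known = 0.07157 − 1.713×10^-5 = 0.07155 K/W
(1/r₁−1/r₂)/(4πk) = 0.07155 ⇒ k = 0.02303/(4π·0.07155) = 0.0256 W/m·K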